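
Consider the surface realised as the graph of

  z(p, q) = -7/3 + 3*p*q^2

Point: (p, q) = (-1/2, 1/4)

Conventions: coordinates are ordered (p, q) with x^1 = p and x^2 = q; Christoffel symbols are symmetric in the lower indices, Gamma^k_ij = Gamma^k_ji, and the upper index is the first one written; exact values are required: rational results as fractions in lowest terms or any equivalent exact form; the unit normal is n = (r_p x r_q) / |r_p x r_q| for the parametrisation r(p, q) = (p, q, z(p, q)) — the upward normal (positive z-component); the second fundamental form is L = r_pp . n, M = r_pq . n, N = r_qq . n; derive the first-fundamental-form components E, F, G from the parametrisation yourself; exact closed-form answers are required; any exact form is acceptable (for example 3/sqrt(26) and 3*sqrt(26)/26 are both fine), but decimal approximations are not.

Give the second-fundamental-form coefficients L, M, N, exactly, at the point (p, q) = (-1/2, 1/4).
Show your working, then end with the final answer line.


z_p = 3/16, z_q = -3/4, z_pp = 0, z_pq = 3/2, z_qq = -3
E = 265/256, F = -9/64, G = 25/16; answer radicand W^2 = 409/256
unnormalised second-form numerators: l = 0, m = 3/2, n = -3; L = l/sqrt(409/256), and similarly M = m/sqrt(W^2), N = n/sqrt(W^2)

Answer: L = 0, M = 24*sqrt(409)/409, N = -48*sqrt(409)/409


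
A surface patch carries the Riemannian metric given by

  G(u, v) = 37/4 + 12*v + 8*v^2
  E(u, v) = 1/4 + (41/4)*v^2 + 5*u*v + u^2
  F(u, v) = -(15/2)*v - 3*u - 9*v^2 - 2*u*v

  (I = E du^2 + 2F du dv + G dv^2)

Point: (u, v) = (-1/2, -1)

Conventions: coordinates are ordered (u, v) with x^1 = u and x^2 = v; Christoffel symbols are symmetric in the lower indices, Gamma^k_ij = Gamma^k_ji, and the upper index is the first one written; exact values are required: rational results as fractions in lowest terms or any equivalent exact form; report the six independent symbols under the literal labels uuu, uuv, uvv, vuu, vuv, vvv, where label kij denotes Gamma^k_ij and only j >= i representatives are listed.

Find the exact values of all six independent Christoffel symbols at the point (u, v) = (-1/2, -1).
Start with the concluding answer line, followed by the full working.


Answer: Gamma_uuu = -84/1097, Gamma_uuv = -966/1097, Gamma_uvv = 934/1097, Gamma_vuu = 2178/1097, Gamma_vuv = -184/1097, Gamma_vvv = -240/1097

E = 53/4, F = -1, G = 21/4 at the point
E_u = -6, E_v = -23, F_u = -1, F_v = 23/2, G_u = 0, G_v = -4
EG - F^2 = 1097/16;  g^inv = (16/1097) * [[21/4, 1], [1, 53/4]]
first-kind symbols [ij,l] = (1/2)(d_i g_jl + d_j g_il - d_l g_ij): [uu,u] = E_u/2 = -3, [uu,v] = F_u - E_v/2 = 21/2, [uv,u] = E_v/2 = -23/2, [uv,v] = G_u/2 = 0, [vv,u] = F_v - G_u/2 = 23/2, [vv,v] = G_v/2 = -2
Gamma^u_ij = (G*[ij,u] - F*[ij,v])/(EG - F^2), Gamma^v_ij = (E*[ij,v] - F*[ij,u])/(EG - F^2)


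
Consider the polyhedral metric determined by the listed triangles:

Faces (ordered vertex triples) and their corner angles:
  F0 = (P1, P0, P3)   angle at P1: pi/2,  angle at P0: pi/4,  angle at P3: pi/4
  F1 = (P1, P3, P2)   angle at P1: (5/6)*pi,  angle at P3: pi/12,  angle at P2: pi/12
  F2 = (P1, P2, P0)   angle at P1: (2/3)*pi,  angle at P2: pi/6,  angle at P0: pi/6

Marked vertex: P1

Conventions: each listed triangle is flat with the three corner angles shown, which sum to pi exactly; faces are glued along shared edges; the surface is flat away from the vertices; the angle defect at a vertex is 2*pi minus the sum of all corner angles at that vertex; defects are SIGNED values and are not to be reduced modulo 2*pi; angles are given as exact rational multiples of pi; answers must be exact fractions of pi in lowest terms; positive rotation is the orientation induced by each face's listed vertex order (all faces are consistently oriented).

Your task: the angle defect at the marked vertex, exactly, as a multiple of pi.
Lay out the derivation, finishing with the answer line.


Sum of corner angles at P1: 2*pi
defect = 2*pi - 2*pi

Answer: defect(P1) = 0


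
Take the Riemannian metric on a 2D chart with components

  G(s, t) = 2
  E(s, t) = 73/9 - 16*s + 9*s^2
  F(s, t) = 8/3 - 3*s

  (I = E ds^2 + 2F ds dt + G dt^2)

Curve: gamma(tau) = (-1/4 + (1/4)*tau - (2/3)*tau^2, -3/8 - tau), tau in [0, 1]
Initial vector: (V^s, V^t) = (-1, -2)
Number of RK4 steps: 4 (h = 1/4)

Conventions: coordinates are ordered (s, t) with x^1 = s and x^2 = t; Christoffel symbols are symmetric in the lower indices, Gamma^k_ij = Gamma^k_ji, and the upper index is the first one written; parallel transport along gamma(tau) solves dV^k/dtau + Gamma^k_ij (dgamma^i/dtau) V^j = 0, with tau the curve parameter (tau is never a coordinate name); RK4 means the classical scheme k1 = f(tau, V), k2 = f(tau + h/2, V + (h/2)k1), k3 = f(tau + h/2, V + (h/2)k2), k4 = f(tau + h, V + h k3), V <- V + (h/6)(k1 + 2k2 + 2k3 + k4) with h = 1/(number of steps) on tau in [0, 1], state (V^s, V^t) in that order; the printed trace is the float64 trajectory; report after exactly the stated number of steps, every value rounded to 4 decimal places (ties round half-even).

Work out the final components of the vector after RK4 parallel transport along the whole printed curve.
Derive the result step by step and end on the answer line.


gamma'(tau) = (1/4 - (4/3)*tau, -1); f(tau, V)^k = -Gamma^k_ij(gamma(tau)) gamma'^i(tau) V^j; h = 1/4; intermediate values shown to 6 dp
curve data and Christoffel symbols at the stage parameters:
  tau = 0.000000: gamma = (-0.250000, -0.375000), gamma' = (0.250000, -1.000000); Gamma_sss = -0.749619, Gamma_sst = 0.000000, Gamma_stt = 0.000000, Gamma_tss = -0.219401, Gamma_tst = 0.000000, Gamma_ttt = 0.000000
  tau = 0.125000: gamma = (-0.229167, -0.500000), gamma' = (0.083333, -1.000000); Gamma_sss = -0.759409, Gamma_sst = 0.000000, Gamma_stt = 0.000000, Gamma_tss = -0.226408, Gamma_tst = 0.000000, Gamma_ttt = 0.000000
  tau = 0.250000: gamma = (-0.229167, -0.625000), gamma' = (-0.083333, -1.000000); Gamma_sss = -0.759409, Gamma_sst = 0.000000, Gamma_stt = 0.000000, Gamma_tss = -0.226408, Gamma_tst = 0.000000, Gamma_ttt = 0.000000
  tau = 0.375000: gamma = (-0.250000, -0.750000), gamma' = (-0.250000, -1.000000); Gamma_sss = -0.749619, Gamma_sst = 0.000000, Gamma_stt = 0.000000, Gamma_tss = -0.219401, Gamma_tst = 0.000000, Gamma_ttt = 0.000000
  tau = 0.500000: gamma = (-0.291667, -0.875000), gamma' = (-0.416667, -1.000000); Gamma_sss = -0.730572, Gamma_sst = 0.000000, Gamma_stt = 0.000000, Gamma_tss = -0.206279, Gamma_tst = 0.000000, Gamma_ttt = 0.000000
  tau = 0.625000: gamma = (-0.354167, -1.000000), gamma' = (-0.583333, -1.000000); Gamma_sss = -0.703321, Gamma_sst = 0.000000, Gamma_stt = 0.000000, Gamma_tss = -0.188600, Gamma_tst = 0.000000, Gamma_ttt = 0.000000
  tau = 0.750000: gamma = (-0.437500, -1.125000), gamma' = (-0.750000, -1.000000); Gamma_sss = -0.669376, Gamma_sst = 0.000000, Gamma_stt = 0.000000, Gamma_tss = -0.168220, Gamma_tst = 0.000000, Gamma_ttt = 0.000000
  tau = 0.875000: gamma = (-0.541667, -1.250000), gamma' = (-0.916667, -1.000000); Gamma_sss = -0.630559, Gamma_sst = 0.000000, Gamma_stt = 0.000000, Gamma_tss = -0.146926, Gamma_tst = 0.000000, Gamma_ttt = 0.000000
  tau = 1.000000: gamma = (-0.666667, -1.375000), gamma' = (-1.083333, -1.000000); Gamma_sss = -0.588785, Gamma_sst = 0.000000, Gamma_stt = 0.000000, Gamma_tss = -0.126168, Gamma_tst = 0.000000, Gamma_ttt = 0.000000
step 0: V^s = -1.0000, V^t = -2.0000
step 1: k1 = (-0.187405, -0.054850), k2 = (-0.064767, -0.019309), k3 = (-0.063796, -0.019020), k4 = (0.064293, 0.019168); V <- V + (h/6)(k1 + 2k2 + 2k3 + k4): V^s = -1.0158, V^t = -2.0047
step 2: k1 = (0.064287, 0.019166), k2 = (0.188868, 0.055278), k3 = (0.185950, 0.054424), k4 = (0.295077, 0.083316); V <- V + (h/6)(k1 + 2k2 + 2k3 + k4): V^s = -0.9696, V^t = -1.9913
step 3: k1 = (0.295162, 0.083340), k2 = (0.382676, 0.102617), k3 = (0.378187, 0.101413), k4 = (0.439322, 0.110406); V <- V + (h/6)(k1 + 2k2 + 2k3 + k4): V^s = -0.8756, V^t = -1.9662
step 4: k1 = (0.439593, 0.110474), k2 = (0.474361, 0.110531), k3 = (0.471849, 0.109945), k4 = (0.483276, 0.103559); V <- V + (h/6)(k1 + 2k2 + 2k3 + k4): V^s = -0.7583, V^t = -1.9389

Answer: V^s = -0.7583, V^t = -1.9389


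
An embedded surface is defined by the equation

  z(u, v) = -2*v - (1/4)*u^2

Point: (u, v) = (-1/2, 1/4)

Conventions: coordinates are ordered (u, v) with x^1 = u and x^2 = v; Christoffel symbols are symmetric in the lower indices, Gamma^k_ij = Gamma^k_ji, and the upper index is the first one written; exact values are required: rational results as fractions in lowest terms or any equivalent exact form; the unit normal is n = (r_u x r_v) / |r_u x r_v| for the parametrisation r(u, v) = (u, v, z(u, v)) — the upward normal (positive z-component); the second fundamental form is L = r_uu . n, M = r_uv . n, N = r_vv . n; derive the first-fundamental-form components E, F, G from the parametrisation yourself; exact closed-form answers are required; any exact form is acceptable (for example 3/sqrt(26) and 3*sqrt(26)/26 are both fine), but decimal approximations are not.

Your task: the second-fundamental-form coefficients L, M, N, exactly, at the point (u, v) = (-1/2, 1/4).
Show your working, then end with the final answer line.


z_u = 1/4, z_v = -2, z_uu = -1/2, z_uv = 0, z_vv = 0
E = 17/16, F = -1/2, G = 5; answer radicand W^2 = 81/16
unnormalised second-form numerators: l = -1/2, m = 0, n = 0; L = l/sqrt(81/16), and similarly M = m/sqrt(W^2), N = n/sqrt(W^2)

Answer: L = -2/9, M = 0, N = 0


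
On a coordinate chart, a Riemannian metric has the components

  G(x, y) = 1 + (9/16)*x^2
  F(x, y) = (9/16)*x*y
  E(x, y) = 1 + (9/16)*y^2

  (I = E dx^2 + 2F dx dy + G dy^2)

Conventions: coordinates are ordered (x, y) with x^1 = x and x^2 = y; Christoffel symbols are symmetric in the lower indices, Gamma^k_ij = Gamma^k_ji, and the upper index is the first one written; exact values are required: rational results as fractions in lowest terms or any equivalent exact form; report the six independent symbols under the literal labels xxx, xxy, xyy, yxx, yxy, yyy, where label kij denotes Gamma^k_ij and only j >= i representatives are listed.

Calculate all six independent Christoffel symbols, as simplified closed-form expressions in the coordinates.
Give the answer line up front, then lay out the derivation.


Answer: Gamma_xxx = 0, Gamma_xxy = 9*y/(9*x^2 + 9*y^2 + 16), Gamma_xyy = 0, Gamma_yxx = 0, Gamma_yxy = 9*x/(9*x^2 + 9*y^2 + 16), Gamma_yyy = 0

E = 1 + (9/16)*y^2; F = (9/16)*x*y; G = 1 + (9/16)*x^2
Gamma^k_ij = (1/2) g^{kl} (d_i g_jl + d_j g_il - d_l g_ij), with g^inv = (1/(EG-F^2)) [[G, -F], [-F, E]]
first partials: E_x = 0, E_y = (9/8)*y, F_x = (9/16)*y, F_y = (9/16)*x, G_x = (9/8)*x, G_y = 0
D = EG - F^2 = 1 + (9/16)*y^2 + (9/16)*x^2
expanded: Gamma^x_xx = (G E_x - 2F F_x + F E_y)/(2D), Gamma^x_xy = (G E_y - F G_x)/(2D), Gamma^x_yy = (2G F_y - G G_x - F G_y)/(2D), Gamma^y_xx = (2E F_x - E E_y - F E_x)/(2D), Gamma^y_xy = (E G_x - F E_y)/(2D), Gamma^y_yy = (E G_y - 2F F_y + F G_x)/(2D); substitute and cancel common factors


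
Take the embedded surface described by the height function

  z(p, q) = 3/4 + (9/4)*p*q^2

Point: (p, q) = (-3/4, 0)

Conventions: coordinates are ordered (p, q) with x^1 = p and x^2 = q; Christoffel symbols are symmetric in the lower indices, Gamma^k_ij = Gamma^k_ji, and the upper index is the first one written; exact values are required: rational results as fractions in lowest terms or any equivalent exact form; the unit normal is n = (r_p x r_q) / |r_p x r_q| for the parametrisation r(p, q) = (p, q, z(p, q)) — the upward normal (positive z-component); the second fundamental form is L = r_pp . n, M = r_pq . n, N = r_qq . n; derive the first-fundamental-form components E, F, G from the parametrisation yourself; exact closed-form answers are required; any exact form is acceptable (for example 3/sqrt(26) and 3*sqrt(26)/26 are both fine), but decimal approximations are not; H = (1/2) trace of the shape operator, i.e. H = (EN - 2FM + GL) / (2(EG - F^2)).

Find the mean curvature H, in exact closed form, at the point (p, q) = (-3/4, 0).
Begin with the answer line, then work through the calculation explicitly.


Answer: H = -27/16

z_p = 0, z_q = 0, z_pp = 0, z_pq = 0, z_qq = -27/8
E = 1, F = 0, G = 1; answer radicand W^2 = 1
unnormalised second-form numerators: l = 0, m = 0, n = -27/8; L = l/sqrt(1), and similarly M = m/sqrt(W^2), N = n/sqrt(W^2)
H = (E*n - 2*F*m + G*l) / (2*(EG - F^2)*sqrt(W^2)); E*n - 2*F*m + G*l = -27/8, EG - F^2 = 1, so H = (-27/16)/sqrt(1)


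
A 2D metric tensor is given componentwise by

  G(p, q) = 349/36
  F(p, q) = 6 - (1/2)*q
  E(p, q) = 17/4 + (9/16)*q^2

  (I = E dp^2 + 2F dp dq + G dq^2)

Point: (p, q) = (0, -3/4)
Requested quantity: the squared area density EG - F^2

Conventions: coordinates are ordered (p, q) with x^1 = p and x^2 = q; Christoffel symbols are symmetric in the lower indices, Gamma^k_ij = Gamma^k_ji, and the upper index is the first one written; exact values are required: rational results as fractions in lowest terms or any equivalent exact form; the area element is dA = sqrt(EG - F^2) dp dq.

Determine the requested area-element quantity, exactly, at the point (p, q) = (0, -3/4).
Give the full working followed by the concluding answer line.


E = 1169/256, F = 51/8, G = 349/36; EG - F^2 = 33437/9216

Answer: EG - F^2 = 33437/9216


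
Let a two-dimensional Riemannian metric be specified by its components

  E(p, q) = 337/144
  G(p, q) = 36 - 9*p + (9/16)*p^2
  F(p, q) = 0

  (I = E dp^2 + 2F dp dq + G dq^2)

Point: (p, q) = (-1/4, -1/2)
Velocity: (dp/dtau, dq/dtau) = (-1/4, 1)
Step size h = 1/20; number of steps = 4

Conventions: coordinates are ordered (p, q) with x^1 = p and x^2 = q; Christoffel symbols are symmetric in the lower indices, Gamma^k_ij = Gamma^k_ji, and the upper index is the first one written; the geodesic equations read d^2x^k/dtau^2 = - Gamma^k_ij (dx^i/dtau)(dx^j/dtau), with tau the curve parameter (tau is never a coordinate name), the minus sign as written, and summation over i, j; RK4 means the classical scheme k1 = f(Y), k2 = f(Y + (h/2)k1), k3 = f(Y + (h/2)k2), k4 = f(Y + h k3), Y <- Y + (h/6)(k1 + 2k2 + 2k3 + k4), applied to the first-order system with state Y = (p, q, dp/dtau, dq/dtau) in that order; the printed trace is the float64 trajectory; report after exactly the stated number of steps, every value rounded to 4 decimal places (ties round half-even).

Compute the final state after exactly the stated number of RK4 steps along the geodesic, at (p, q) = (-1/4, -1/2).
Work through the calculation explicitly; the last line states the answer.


f(Y) = (dp/dtau, dq/dtau, -Gamma^p_ij Y'^i Y'^j, -Gamma^q_ij Y'^i Y'^j) with the Gammas evaluated at the stage position; h = 0.050000; intermediate values shown to 6 dp
step 0: p = -0.2500, q = -0.5000, dp/dtau = -0.2500, dq/dtau = 1.0000
step 1:
  k1: at (p, q) = (-0.250000, -0.500000), (dp/dtau, dq/dtau) = (-0.250000, 1.000000); Gamma_ppp = 0.000000, Gamma_ppq = 0.000000, Gamma_pqq = 1.982938, Gamma_qpp = 0.000000, Gamma_qpq = -0.121212, Gamma_qqq = 0.000000; k1 = (-0.250000, 1.000000, -1.982938, -0.060606)
  k2: at (p, q) = (-0.256250, -0.475000), (dp/dtau, dq/dtau) = (-0.299573, 0.998485); Gamma_ppp = 0.000000, Gamma_ppq = 0.000000, Gamma_pqq = 1.984440, Gamma_qpp = 0.000000, Gamma_qpq = -0.121120, Gamma_qqq = 0.000000; k2 = (-0.299573, 0.998485, -1.978431, -0.072459)
  k3: at (p, q) = (-0.257489, -0.475038), (dp/dtau, dq/dtau) = (-0.299461, 0.998189); Gamma_ppp = 0.000000, Gamma_ppq = 0.000000, Gamma_pqq = 1.984738, Gamma_qpp = 0.000000, Gamma_qpq = -0.121102, Gamma_qqq = 0.000000; k3 = (-0.299461, 0.998189, -1.977554, -0.072399)
  k4: at (p, q) = (-0.264973, -0.450091), (dp/dtau, dq/dtau) = (-0.348878, 0.996380); Gamma_ppp = 0.000000, Gamma_ppq = 0.000000, Gamma_pqq = 1.986537, Gamma_qpp = 0.000000, Gamma_qpq = -0.120993, Gamma_qqq = 0.000000; k4 = (-0.348878, 0.996380, -1.972180, -0.084118)
  Y <- Y + (h/6)(k1 + 2k2 + 2k3 + k4): p = -0.2650, q = -0.4501, dp/dtau = -0.3489, dq/dtau = 0.9964
step 2:
  k1: at (p, q) = (-0.264975, -0.450086), (dp/dtau, dq/dtau) = (-0.348892, 0.996380); Gamma_ppp = 0.000000, Gamma_ppq = 0.000000, Gamma_pqq = 1.986537, Gamma_qpp = 0.000000, Gamma_qpq = -0.120993, Gamma_qqq = 0.000000; k1 = (-0.348892, 0.996380, -1.972179, -0.084121)
  k2: at (p, q) = (-0.273697, -0.425176), (dp/dtau, dq/dtau) = (-0.398197, 0.994277); Gamma_ppp = 0.000000, Gamma_ppq = 0.000000, Gamma_pqq = 1.988633, Gamma_qpp = 0.000000, Gamma_qpq = -0.120865, Gamma_qqq = 0.000000; k2 = (-0.398197, 0.994277, -1.965935, -0.095705)
  k3: at (p, q) = (-0.274929, -0.425229), (dp/dtau, dq/dtau) = (-0.398041, 0.993987); Gamma_ppp = 0.000000, Gamma_ppq = 0.000000, Gamma_pqq = 1.988930, Gamma_qpp = 0.000000, Gamma_qpq = -0.120847, Gamma_qqq = 0.000000; k3 = (-0.398041, 0.993987, -1.965083, -0.095626)
  k4: at (p, q) = (-0.284877, -0.400386), (dp/dtau, dq/dtau) = (-0.447147, 0.991598); Gamma_ppp = 0.000000, Gamma_ppq = 0.000000, Gamma_pqq = 1.991320, Gamma_qpp = 0.000000, Gamma_qpq = -0.120702, Gamma_qqq = 0.000000; k4 = (-0.447147, 0.991598, -1.958000, -0.107036)
  Y <- Y + (h/6)(k1 + 2k2 + 2k3 + k4): p = -0.2849, q = -0.4004, dp/dtau = -0.4472, dq/dtau = 0.9916
step 3:
  k1: at (p, q) = (-0.284879, -0.400381), (dp/dtau, dq/dtau) = (-0.447161, 0.991598); Gamma_ppp = 0.000000, Gamma_ppq = 0.000000, Gamma_pqq = 1.991321, Gamma_qpp = 0.000000, Gamma_qpq = -0.120702, Gamma_qqq = 0.000000; k1 = (-0.447161, 0.991598, -1.957999, -0.107039)
  k2: at (p, q) = (-0.296058, -0.375591), (dp/dtau, dq/dtau) = (-0.496111, 0.988922); Gamma_ppp = 0.000000, Gamma_ppq = 0.000000, Gamma_pqq = 1.994008, Gamma_qpp = 0.000000, Gamma_qpq = -0.120539, Gamma_qqq = 0.000000; k2 = (-0.496111, 0.988922, -1.950073, -0.118277)
  k3: at (p, q) = (-0.297282, -0.375658), (dp/dtau, dq/dtau) = (-0.495913, 0.988641); Gamma_ppp = 0.000000, Gamma_ppq = 0.000000, Gamma_pqq = 1.994302, Gamma_qpp = 0.000000, Gamma_qpq = -0.120521, Gamma_qqq = 0.000000; k3 = (-0.495913, 0.988641, -1.949253, -0.118178)
  k4: at (p, q) = (-0.309674, -0.350949), (dp/dtau, dq/dtau) = (-0.544623, 0.985689); Gamma_ppp = 0.000000, Gamma_ppq = 0.000000, Gamma_pqq = 1.997281, Gamma_qpp = 0.000000, Gamma_qpq = -0.120342, Gamma_qqq = 0.000000; k4 = (-0.544623, 0.985689, -1.940523, -0.129206)
  Y <- Y + (h/6)(k1 + 2k2 + 2k3 + k4): p = -0.3097, q = -0.3509, dp/dtau = -0.5446, dq/dtau = 0.9857
step 4:
  k1: at (p, q) = (-0.309677, -0.350945), (dp/dtau, dq/dtau) = (-0.544637, 0.985688); Gamma_ppp = 0.000000, Gamma_ppq = 0.000000, Gamma_pqq = 1.997282, Gamma_qpp = 0.000000, Gamma_qpq = -0.120342, Gamma_qqq = 0.000000; k1 = (-0.544637, 0.985688, -1.940521, -0.129209)
  k2: at (p, q) = (-0.323293, -0.326302), (dp/dtau, dq/dtau) = (-0.593150, 0.982458); Gamma_ppp = 0.000000, Gamma_ppq = 0.000000, Gamma_pqq = 2.000554, Gamma_qpp = 0.000000, Gamma_qpq = -0.120145, Gamma_qqq = 0.000000; k2 = (-0.593150, 0.982458, -1.930982, -0.140028)
  k3: at (p, q) = (-0.324506, -0.326383), (dp/dtau, dq/dtau) = (-0.592912, 0.982188); Gamma_ppp = 0.000000, Gamma_ppq = 0.000000, Gamma_pqq = 2.000846, Gamma_qpp = 0.000000, Gamma_qpq = -0.120127, Gamma_qqq = 0.000000; k3 = (-0.592912, 0.982188, -1.930201, -0.139912)
  k4: at (p, q) = (-0.339323, -0.301835), (dp/dtau, dq/dtau) = (-0.641147, 0.978693); Gamma_ppp = 0.000000, Gamma_ppq = 0.000000, Gamma_pqq = 2.004407, Gamma_qpp = 0.000000, Gamma_qpq = -0.119914, Gamma_qqq = 0.000000; k4 = (-0.641147, 0.978693, -1.919900, -0.150489)
  Y <- Y + (h/6)(k1 + 2k2 + 2k3 + k4): p = -0.3393, q = -0.3018, dp/dtau = -0.6412, dq/dtau = 0.9787

Answer: p = -0.3393, q = -0.3018, dp/dtau = -0.6412, dq/dtau = 0.9787


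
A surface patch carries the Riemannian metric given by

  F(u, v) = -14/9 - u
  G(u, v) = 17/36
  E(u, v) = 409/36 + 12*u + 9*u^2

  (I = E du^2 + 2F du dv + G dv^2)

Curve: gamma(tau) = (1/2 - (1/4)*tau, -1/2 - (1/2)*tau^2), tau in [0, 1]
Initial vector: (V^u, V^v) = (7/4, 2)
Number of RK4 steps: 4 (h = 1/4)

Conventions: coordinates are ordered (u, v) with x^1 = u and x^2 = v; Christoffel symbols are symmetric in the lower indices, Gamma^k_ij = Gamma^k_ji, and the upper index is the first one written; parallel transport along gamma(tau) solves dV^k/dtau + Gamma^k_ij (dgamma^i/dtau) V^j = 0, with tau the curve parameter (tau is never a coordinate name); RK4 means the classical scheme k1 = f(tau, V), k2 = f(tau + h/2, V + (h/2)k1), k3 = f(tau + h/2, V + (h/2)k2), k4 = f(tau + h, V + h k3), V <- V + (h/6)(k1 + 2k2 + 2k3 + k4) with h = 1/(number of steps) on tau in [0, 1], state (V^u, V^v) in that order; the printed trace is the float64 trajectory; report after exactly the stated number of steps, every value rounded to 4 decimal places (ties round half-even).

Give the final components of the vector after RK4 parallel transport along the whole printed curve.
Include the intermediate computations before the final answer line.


gamma'(tau) = (-1/4, -tau); f(tau, V)^k = -Gamma^k_ij(gamma(tau)) gamma'^i(tau) V^j; h = 1/4; intermediate values shown to 6 dp
curve data and Christoffel symbols at the stage parameters:
  tau = 0.000000: gamma = (0.500000, -0.500000), gamma' = (-0.250000, 0.000000); Gamma_uuu = 0.576463, Gamma_uuv = 0.000000, Gamma_uvv = 0.000000, Gamma_vuu = 0.391664, Gamma_vuv = 0.000000, Gamma_vvv = 0.000000
  tau = 0.125000: gamma = (0.468750, -0.507812), gamma' = (-0.250000, -0.125000); Gamma_uuu = 0.576709, Gamma_uuv = 0.000000, Gamma_uvv = 0.000000, Gamma_vuu = 0.354568, Gamma_vuv = 0.000000, Gamma_vvv = 0.000000
  tau = 0.250000: gamma = (0.437500, -0.531250), gamma' = (-0.250000, -0.250000); Gamma_uuu = 0.576191, Gamma_uuv = 0.000000, Gamma_uvv = 0.000000, Gamma_vuu = 0.314219, Gamma_vuv = 0.000000, Gamma_vvv = 0.000000
  tau = 0.375000: gamma = (0.406250, -0.570312), gamma' = (-0.250000, -0.375000); Gamma_uuu = 0.574826, Gamma_uuv = 0.000000, Gamma_uvv = 0.000000, Gamma_vuu = 0.270416, Gamma_vuv = 0.000000, Gamma_vvv = 0.000000
  tau = 0.500000: gamma = (0.375000, -0.625000), gamma' = (-0.250000, -0.500000); Gamma_uuu = 0.572522, Gamma_uuv = 0.000000, Gamma_uvv = 0.000000, Gamma_vuu = 0.222957, Gamma_vuv = 0.000000, Gamma_vvv = 0.000000
  tau = 0.625000: gamma = (0.343750, -0.695312), gamma' = (-0.250000, -0.625000); Gamma_uuu = 0.569183, Gamma_uuv = 0.000000, Gamma_uvv = 0.000000, Gamma_vuu = 0.171642, Gamma_vuv = 0.000000, Gamma_vvv = 0.000000
  tau = 0.750000: gamma = (0.312500, -0.781250), gamma' = (-0.250000, -0.750000); Gamma_uuu = 0.564709, Gamma_uuv = 0.000000, Gamma_uvv = 0.000000, Gamma_vuu = 0.116276, Gamma_vuv = 0.000000, Gamma_vvv = 0.000000
  tau = 0.875000: gamma = (0.281250, -0.882812), gamma' = (-0.250000, -0.875000); Gamma_uuu = 0.558994, Gamma_uuv = 0.000000, Gamma_uvv = 0.000000, Gamma_vuu = 0.056674, Gamma_vuv = 0.000000, Gamma_vvv = 0.000000
  tau = 1.000000: gamma = (0.250000, -1.000000), gamma' = (-0.250000, -1.000000); Gamma_uuu = 0.551928, Gamma_uuv = 0.000000, Gamma_uvv = 0.000000, Gamma_vuu = -0.007335, Gamma_vuv = 0.000000, Gamma_vvv = 0.000000
step 0: V^u = 1.7500, V^v = 2.0000
step 1: k1 = (0.252203, 0.171353), k2 = (0.256855, 0.157918), k3 = (0.256939, 0.157969), k4 = (0.261337, 0.142517); V <- V + (h/6)(k1 + 2k2 + 2k3 + k4): V^u = 1.8142, V^v = 2.0394
step 2: k1 = (0.261333, 0.142515), k2 = (0.265409, 0.124856), k3 = (0.265482, 0.124891), k4 = (0.269169, 0.104822); V <- V + (h/6)(k1 + 2k2 + 2k3 + k4): V^u = 1.8806, V^v = 2.0705
step 3: k1 = (0.269165, 0.104821), k2 = (0.272383, 0.082140), k3 = (0.272441, 0.082157), k4 = (0.275108, 0.056646); V <- V + (h/6)(k1 + 2k2 + 2k3 + k4): V^u = 1.9486, V^v = 2.0909
step 4: k1 = (0.275104, 0.056645), k2 = (0.277125, 0.028097), k3 = (0.277160, 0.028100), k4 = (0.278438, -0.003700); V <- V + (h/6)(k1 + 2k2 + 2k3 + k4): V^u = 2.0179, V^v = 2.0978

Answer: V^u = 2.0179, V^v = 2.0978


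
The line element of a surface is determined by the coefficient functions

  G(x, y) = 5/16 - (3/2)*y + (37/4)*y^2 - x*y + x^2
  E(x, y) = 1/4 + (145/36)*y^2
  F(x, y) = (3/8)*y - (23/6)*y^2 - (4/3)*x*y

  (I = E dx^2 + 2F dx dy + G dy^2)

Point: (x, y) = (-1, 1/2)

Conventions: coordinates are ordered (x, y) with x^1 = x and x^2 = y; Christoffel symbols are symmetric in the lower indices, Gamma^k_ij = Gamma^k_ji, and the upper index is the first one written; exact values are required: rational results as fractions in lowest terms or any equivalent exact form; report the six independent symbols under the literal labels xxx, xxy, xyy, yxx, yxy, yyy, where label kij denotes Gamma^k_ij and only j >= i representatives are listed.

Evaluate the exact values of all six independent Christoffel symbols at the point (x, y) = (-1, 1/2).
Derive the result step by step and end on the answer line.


E = 181/144, F = -5/48, G = 27/8 at the point
E_x = 0, E_y = 145/36, F_x = -2/3, F_y = -17/8, G_x = -5/2, G_y = 35/4
EG - F^2 = 9749/2304;  g^inv = (2304/9749) * [[27/8, 5/48], [5/48, 181/144]]
first-kind symbols [ij,l] = (1/2)(d_i g_jl + d_j g_il - d_l g_ij): [xx,x] = E_x/2 = 0, [xx,y] = F_x - E_y/2 = -193/72, [xy,x] = E_y/2 = 145/72, [xy,y] = G_x/2 = -5/4, [yy,x] = F_y - G_x/2 = -7/8, [yy,y] = G_y/2 = 35/8
Gamma^x_ij = (G*[ij,x] - F*[ij,y])/(EG - F^2), Gamma^y_ij = (E*[ij,y] - F*[ij,x])/(EG - F^2)

Answer: Gamma_xxx = -1930/29247, Gamma_xxy = 15360/9749, Gamma_xyy = -5754/9749, Gamma_yxx = -69866/87741, Gamma_yxy = -9410/29247, Gamma_yyy = 12460/9749


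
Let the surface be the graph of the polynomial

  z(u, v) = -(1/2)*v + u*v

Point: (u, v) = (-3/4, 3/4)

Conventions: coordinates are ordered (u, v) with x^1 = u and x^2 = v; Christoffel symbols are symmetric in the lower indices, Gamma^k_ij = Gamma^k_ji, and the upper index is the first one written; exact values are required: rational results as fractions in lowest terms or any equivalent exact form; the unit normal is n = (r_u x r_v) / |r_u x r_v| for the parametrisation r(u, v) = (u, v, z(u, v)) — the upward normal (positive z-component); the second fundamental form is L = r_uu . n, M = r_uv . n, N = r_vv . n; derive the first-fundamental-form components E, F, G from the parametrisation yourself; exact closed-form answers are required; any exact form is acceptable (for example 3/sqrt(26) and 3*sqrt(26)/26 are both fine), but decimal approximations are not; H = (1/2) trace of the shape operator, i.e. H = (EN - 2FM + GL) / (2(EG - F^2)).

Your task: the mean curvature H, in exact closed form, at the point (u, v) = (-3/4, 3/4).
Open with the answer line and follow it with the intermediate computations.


Answer: H = 3*sqrt(2)/25

z_u = 3/4, z_v = -5/4, z_uu = 0, z_uv = 1, z_vv = 0
E = 25/16, F = -15/16, G = 41/16; answer radicand W^2 = 25/8
unnormalised second-form numerators: l = 0, m = 1, n = 0; L = l/sqrt(25/8), and similarly M = m/sqrt(W^2), N = n/sqrt(W^2)
H = (E*n - 2*F*m + G*l) / (2*(EG - F^2)*sqrt(W^2)); E*n - 2*F*m + G*l = 15/8, EG - F^2 = 25/8, so H = (3/10)/sqrt(25/8)


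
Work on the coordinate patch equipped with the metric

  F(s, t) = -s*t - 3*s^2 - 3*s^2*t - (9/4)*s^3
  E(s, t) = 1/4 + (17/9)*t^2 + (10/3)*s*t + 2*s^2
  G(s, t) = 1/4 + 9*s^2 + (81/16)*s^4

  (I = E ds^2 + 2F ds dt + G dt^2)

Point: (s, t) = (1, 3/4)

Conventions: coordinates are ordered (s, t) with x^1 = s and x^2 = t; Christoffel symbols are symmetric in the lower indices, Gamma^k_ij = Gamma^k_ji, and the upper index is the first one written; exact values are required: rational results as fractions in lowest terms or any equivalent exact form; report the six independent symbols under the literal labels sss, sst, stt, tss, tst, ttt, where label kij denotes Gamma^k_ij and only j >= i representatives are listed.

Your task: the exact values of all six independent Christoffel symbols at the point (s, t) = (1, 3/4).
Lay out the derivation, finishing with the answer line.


E = 93/16, F = -33/4, G = 229/16 at the point
E_s = 13/2, E_t = 37/6, F_s = -18, F_t = -4, G_s = 153/4, G_t = 0
EG - F^2 = 3873/256;  g^inv = (256/3873) * [[229/16, 33/4], [33/4, 93/16]]
first-kind symbols [ij,l] = (1/2)(d_i g_jl + d_j g_il - d_l g_ij): [ss,s] = E_s/2 = 13/4, [ss,t] = F_s - E_t/2 = -253/12, [st,s] = E_t/2 = 37/12, [st,t] = G_s/2 = 153/8, [tt,s] = F_t - G_s/2 = -185/8, [tt,t] = G_t/2 = 0
Gamma^s_ij = (G*[ij,s] - F*[ij,t])/(EG - F^2), Gamma^t_ij = (E*[ij,t] - F*[ij,s])/(EG - F^2)

Answer: Gamma_sss = -32620/3873, Gamma_sst = 155068/11619, Gamma_stt = -84730/3873, Gamma_tss = -24508/3873, Gamma_tst = 34970/3873, Gamma_ttt = -16280/1291


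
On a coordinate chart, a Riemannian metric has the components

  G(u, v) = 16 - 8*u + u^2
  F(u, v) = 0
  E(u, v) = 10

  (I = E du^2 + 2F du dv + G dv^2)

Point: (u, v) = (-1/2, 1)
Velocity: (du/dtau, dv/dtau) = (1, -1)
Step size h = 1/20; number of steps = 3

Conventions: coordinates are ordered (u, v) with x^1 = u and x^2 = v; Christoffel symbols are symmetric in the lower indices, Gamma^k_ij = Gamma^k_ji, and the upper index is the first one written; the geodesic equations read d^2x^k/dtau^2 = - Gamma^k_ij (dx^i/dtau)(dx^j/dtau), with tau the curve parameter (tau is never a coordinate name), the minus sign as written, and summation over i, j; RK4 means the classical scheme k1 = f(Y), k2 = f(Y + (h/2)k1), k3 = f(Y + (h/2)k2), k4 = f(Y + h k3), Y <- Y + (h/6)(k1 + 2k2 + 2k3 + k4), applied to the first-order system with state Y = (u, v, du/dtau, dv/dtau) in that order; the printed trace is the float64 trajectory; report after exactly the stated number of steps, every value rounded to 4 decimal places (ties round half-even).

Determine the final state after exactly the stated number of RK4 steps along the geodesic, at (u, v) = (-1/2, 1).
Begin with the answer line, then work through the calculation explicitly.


Answer: u = -0.3552, v = 0.8450, du/dtau = 0.9291, dv/dtau = -1.0676

f(Y) = (du/dtau, dv/dtau, -Gamma^u_ij Y'^i Y'^j, -Gamma^v_ij Y'^i Y'^j) with the Gammas evaluated at the stage position; h = 0.050000; intermediate values shown to 6 dp
step 0: u = -0.5000, v = 1.0000, du/dtau = 1.0000, dv/dtau = -1.0000
step 1:
  k1: at (u, v) = (-0.500000, 1.000000), (du/dtau, dv/dtau) = (1.000000, -1.000000); Gamma_uuu = 0.000000, Gamma_uuv = 0.000000, Gamma_uvv = 0.450000, Gamma_vuu = 0.000000, Gamma_vuv = -0.222222, Gamma_vvv = 0.000000; k1 = (1.000000, -1.000000, -0.450000, -0.444444)
  k2: at (u, v) = (-0.475000, 0.975000), (du/dtau, dv/dtau) = (0.988750, -1.011111); Gamma_uuu = 0.000000, Gamma_uuv = 0.000000, Gamma_uvv = 0.447500, Gamma_vuu = 0.000000, Gamma_vuv = -0.223464, Gamma_vvv = 0.000000; k2 = (0.988750, -1.011111, -0.457500, -0.446809)
  k3: at (u, v) = (-0.475281, 0.974722), (du/dtau, dv/dtau) = (0.988563, -1.011170); Gamma_uuu = 0.000000, Gamma_uuv = 0.000000, Gamma_uvv = 0.447528, Gamma_vuu = 0.000000, Gamma_vuv = -0.223450, Gamma_vvv = 0.000000; k3 = (0.988563, -1.011170, -0.457582, -0.446723)
  k4: at (u, v) = (-0.450572, 0.949441), (du/dtau, dv/dtau) = (0.977121, -1.022336); Gamma_uuu = 0.000000, Gamma_uuv = 0.000000, Gamma_uvv = 0.445057, Gamma_vuu = 0.000000, Gamma_vuv = -0.224690, Gamma_vvv = 0.000000; k4 = (0.977121, -1.022336, -0.465161, -0.448907)
  Y <- Y + (h/6)(k1 + 2k2 + 2k3 + k4): u = -0.4506, v = 0.9494, du/dtau = 0.9771, dv/dtau = -1.0223
step 2:
  k1: at (u, v) = (-0.450569, 0.949443), (du/dtau, dv/dtau) = (0.977122, -1.022337); Gamma_uuu = 0.000000, Gamma_uuv = 0.000000, Gamma_uvv = 0.445057, Gamma_vuu = 0.000000, Gamma_vuv = -0.224690, Gamma_vvv = 0.000000; k1 = (0.977122, -1.022337, -0.465161, -0.448908)
  k2: at (u, v) = (-0.426141, 0.923884), (du/dtau, dv/dtau) = (0.965493, -1.033559); Gamma_uuu = 0.000000, Gamma_uuv = 0.000000, Gamma_uvv = 0.442614, Gamma_vuu = 0.000000, Gamma_vuv = -0.225930, Gamma_vvv = 0.000000; k2 = (0.965493, -1.033559, -0.472820, -0.450910)
  k3: at (u, v) = (-0.426431, 0.923604), (du/dtau, dv/dtau) = (0.965302, -1.033610); Gamma_uuu = 0.000000, Gamma_uuv = 0.000000, Gamma_uvv = 0.442643, Gamma_vuu = 0.000000, Gamma_vuv = -0.225916, Gamma_vvv = 0.000000; k3 = (0.965302, -1.033610, -0.472897, -0.450812)
  k4: at (u, v) = (-0.402304, 0.897762), (du/dtau, dv/dtau) = (0.953477, -1.044877); Gamma_uuu = 0.000000, Gamma_uuv = 0.000000, Gamma_uvv = 0.440230, Gamma_vuu = 0.000000, Gamma_vuv = -0.227154, Gamma_vvv = 0.000000; k4 = (0.953477, -1.044877, -0.480630, -0.452612)
  Y <- Y + (h/6)(k1 + 2k2 + 2k3 + k4): u = -0.4023, v = 0.8978, du/dtau = 0.9535, dv/dtau = -1.0449
step 3:
  k1: at (u, v) = (-0.402301, 0.897763), (du/dtau, dv/dtau) = (0.953479, -1.044878); Gamma_uuu = 0.000000, Gamma_uuv = 0.000000, Gamma_uvv = 0.440230, Gamma_vuu = 0.000000, Gamma_vuv = -0.227154, Gamma_vvv = 0.000000; k1 = (0.953479, -1.044878, -0.480630, -0.452613)
  k2: at (u, v) = (-0.378464, 0.871641), (du/dtau, dv/dtau) = (0.941463, -1.056193); Gamma_uuu = 0.000000, Gamma_uuv = 0.000000, Gamma_uvv = 0.437846, Gamma_vuu = 0.000000, Gamma_vuv = -0.228391, Gamma_vvv = 0.000000; k2 = (0.941463, -1.056193, -0.488437, -0.454208)
  k3: at (u, v) = (-0.378764, 0.871358), (du/dtau, dv/dtau) = (0.941268, -1.056233); Gamma_uuu = 0.000000, Gamma_uuv = 0.000000, Gamma_uvv = 0.437876, Gamma_vuu = 0.000000, Gamma_vuv = -0.228375, Gamma_vvv = 0.000000; k3 = (0.941268, -1.056233, -0.488508, -0.454100)
  k4: at (u, v) = (-0.355237, 0.844951), (du/dtau, dv/dtau) = (0.929053, -1.067583); Gamma_uuu = 0.000000, Gamma_uuv = 0.000000, Gamma_uvv = 0.435524, Gamma_vuu = 0.000000, Gamma_vuv = -0.229609, Gamma_vvv = 0.000000; k4 = (0.929053, -1.067583, -0.496381, -0.455471)
  Y <- Y + (h/6)(k1 + 2k2 + 2k3 + k4): u = -0.3552, v = 0.8450, du/dtau = 0.9291, dv/dtau = -1.0676


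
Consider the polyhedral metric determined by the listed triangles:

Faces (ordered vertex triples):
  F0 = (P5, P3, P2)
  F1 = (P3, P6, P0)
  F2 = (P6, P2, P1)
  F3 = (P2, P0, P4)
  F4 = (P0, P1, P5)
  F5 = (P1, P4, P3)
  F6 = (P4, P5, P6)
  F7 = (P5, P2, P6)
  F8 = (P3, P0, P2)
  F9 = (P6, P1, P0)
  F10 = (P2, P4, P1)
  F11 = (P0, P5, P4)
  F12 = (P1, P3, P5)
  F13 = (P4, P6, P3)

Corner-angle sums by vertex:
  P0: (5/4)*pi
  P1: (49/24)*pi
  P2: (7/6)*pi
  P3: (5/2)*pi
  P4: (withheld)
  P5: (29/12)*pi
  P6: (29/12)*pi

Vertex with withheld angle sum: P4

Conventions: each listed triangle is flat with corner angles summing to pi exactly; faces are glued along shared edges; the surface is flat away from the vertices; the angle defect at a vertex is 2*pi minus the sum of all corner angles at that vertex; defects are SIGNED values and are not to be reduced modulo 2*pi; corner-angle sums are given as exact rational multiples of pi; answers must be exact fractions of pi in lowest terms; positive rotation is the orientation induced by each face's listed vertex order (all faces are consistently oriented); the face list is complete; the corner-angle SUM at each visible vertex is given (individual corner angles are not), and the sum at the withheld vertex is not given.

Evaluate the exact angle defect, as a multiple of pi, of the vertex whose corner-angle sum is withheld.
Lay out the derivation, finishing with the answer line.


V = 7, E = 21, F = 14; chi = V - E + F = 0
Gauss-Bonnet: total defect = 2*pi*chi = 0; visible defects sum to (5/24)*pi

Answer: defect(P4) = (-5/24)*pi


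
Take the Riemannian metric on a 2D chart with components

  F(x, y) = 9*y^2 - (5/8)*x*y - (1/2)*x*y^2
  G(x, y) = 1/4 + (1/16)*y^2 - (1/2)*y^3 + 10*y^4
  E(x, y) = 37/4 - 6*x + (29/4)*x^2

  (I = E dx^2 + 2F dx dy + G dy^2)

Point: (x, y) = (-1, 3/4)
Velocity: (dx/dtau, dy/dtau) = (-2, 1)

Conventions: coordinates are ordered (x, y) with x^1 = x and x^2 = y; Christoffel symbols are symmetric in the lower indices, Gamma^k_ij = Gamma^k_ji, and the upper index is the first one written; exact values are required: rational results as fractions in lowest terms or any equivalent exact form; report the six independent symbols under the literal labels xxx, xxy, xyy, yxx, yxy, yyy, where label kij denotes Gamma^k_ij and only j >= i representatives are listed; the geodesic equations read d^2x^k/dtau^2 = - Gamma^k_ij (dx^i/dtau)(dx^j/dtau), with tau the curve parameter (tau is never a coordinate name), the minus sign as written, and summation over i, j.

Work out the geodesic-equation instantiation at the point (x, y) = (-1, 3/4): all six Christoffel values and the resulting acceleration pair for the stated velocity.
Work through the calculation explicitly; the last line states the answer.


E = 45/2, F = 93/16, G = 829/256 at the point
E_x = -41/2, E_y = 0, F_x = -3/4, F_y = 119/8, G_x = 0, G_y = 129/8
EG - F^2 = 20007/512;  g^inv = (512/20007) * [[829/256, -93/16], [-93/16, 45/2]]
first-kind symbols [ij,l] = (1/2)(d_i g_jl + d_j g_il - d_l g_ij): [xx,x] = E_x/2 = -41/4, [xx,y] = F_x - E_y/2 = -3/4, [xy,x] = E_y/2 = 0, [xy,y] = G_x/2 = 0, [yy,x] = F_y - G_x/2 = 119/8, [yy,y] = G_y/2 = 129/16
Gamma^x_ij = (G*[ij,x] - F*[ij,y])/(EG - F^2), Gamma^y_ij = (E*[ij,y] - F*[ij,x])/(EG - F^2)
Gamma_xxx = -29525/40014, Gamma_xxy = 0, Gamma_xyy = 2675/80028, Gamma_yxx = 7288/6669, Gamma_yxy = 0, Gamma_yyy = 16204/6669
d^2x/dtau^2 = -(Gamma_xxx*(-2)^2 + 2*Gamma_xxy*(-2)*(1) + Gamma_xyy*(1)^2) = 233525/80028
d^2y/dtau^2 = -(Gamma_yxx*(-2)^2 + 2*Gamma_yxy*(-2)*(1) + Gamma_yyy*(1)^2) = -45356/6669

Answer: Gamma_xxx = -29525/40014, Gamma_xxy = 0, Gamma_xyy = 2675/80028, Gamma_yxx = 7288/6669, Gamma_yxy = 0, Gamma_yyy = 16204/6669; accelerations (d^2x/dtau^2, d^2y/dtau^2) = (233525/80028, -45356/6669)


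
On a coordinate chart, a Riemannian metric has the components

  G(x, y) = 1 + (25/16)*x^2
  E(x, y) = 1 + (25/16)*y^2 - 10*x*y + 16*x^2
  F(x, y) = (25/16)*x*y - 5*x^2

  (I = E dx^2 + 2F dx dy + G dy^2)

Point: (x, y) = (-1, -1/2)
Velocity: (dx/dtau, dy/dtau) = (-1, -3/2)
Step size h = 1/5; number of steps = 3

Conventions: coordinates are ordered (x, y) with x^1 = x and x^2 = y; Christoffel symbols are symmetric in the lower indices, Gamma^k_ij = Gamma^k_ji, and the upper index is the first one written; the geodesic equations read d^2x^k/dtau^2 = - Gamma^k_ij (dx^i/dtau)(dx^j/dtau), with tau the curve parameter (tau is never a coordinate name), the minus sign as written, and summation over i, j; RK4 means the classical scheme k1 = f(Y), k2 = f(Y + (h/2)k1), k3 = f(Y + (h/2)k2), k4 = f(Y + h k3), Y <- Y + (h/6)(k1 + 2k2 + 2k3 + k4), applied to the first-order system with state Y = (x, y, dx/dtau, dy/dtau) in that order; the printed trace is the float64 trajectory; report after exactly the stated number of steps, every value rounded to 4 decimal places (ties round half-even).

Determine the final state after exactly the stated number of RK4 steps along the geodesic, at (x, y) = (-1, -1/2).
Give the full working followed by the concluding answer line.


f(Y) = (dx/dtau, dy/dtau, -Gamma^x_ij Y'^i Y'^j, -Gamma^y_ij Y'^i Y'^j) with the Gammas evaluated at the stage position; h = 0.200000; intermediate values shown to 6 dp
step 0: x = -1.0000, y = -0.5000, dx/dtau = -1.0000, dy/dtau = -1.5000
step 1:
  k1: at (x, y) = (-1.000000, -0.500000), (dx/dtau, dy/dtau) = (-1.000000, -1.500000); Gamma_xxx = -0.967525, Gamma_xxy = 0.302352, Gamma_xyy = 0.000000, Gamma_yxx = 0.358343, Gamma_yxy = -0.111982, Gamma_yyy = 0.000000; k1 = (-1.000000, -1.500000, 0.060470, -0.022396)
  k2: at (x, y) = (-1.100000, -0.650000), (dx/dtau, dy/dtau) = (-0.993953, -1.502240); Gamma_xxx = -0.910488, Gamma_xxy = 0.284527, Gamma_xyy = 0.000000, Gamma_yxx = 0.348967, Gamma_yxy = -0.109052, Gamma_yyy = 0.000000; k2 = (-0.993953, -1.502240, 0.049822, -0.019096)
  k3: at (x, y) = (-1.099395, -0.650224), (dx/dtau, dy/dtau) = (-0.995018, -1.501910); Gamma_xxx = -0.911042, Gamma_xxy = 0.284701, Gamma_xyy = 0.000000, Gamma_yxx = 0.349251, Gamma_yxy = -0.109141, Gamma_yyy = 0.000000; k3 = (-0.995018, -1.501910, 0.051058, -0.019573)
  k4: at (x, y) = (-1.199004, -0.800382), (dx/dtau, dy/dtau) = (-0.989788, -1.503915); Gamma_xxx = -0.860063, Gamma_xxy = 0.268770, Gamma_xyy = 0.000000, Gamma_yxx = 0.339616, Gamma_yxy = -0.106130, Gamma_yyy = 0.000000; k4 = (-0.989788, -1.503915, 0.042429, -0.016754)
  Y <- Y + (h/6)(k1 + 2k2 + 2k3 + k4): x = -1.1989, y = -0.8004, dx/dtau = -0.9898, dy/dtau = -1.5039
step 2:
  k1: at (x, y) = (-1.198924, -0.800407), (dx/dtau, dy/dtau) = (-0.989845, -1.503883); Gamma_xxx = -0.860127, Gamma_xxy = 0.268790, Gamma_xyy = 0.000000, Gamma_yxx = 0.339650, Gamma_yxy = -0.106141, Gamma_yyy = 0.000000; k1 = (-0.989845, -1.503883, 0.042500, -0.016782)
  k2: at (x, y) = (-1.297909, -0.950795), (dx/dtau, dy/dtau) = (-0.985595, -1.505561); Gamma_xxx = -0.814587, Gamma_xxy = 0.254559, Gamma_xyy = 0.000000, Gamma_yxx = 0.330134, Gamma_yxy = -0.103167, Gamma_yyy = 0.000000; k2 = (-0.985595, -1.505561, 0.035822, -0.014518)
  k3: at (x, y) = (-1.297484, -0.950963), (dx/dtau, dy/dtau) = (-0.986262, -1.505335); Gamma_xxx = -0.814904, Gamma_xxy = 0.254657, Gamma_xyy = 0.000000, Gamma_yxx = 0.330312, Gamma_yxy = -0.103223, Gamma_yyy = 0.000000; k3 = (-0.986262, -1.505335, 0.036511, -0.014799)
  k4: at (x, y) = (-1.396177, -1.101474), (dx/dtau, dy/dtau) = (-0.982542, -1.506843); Gamma_xxx = -0.773792, Gamma_xxy = 0.241810, Gamma_xyy = 0.000000, Gamma_yxx = 0.320932, Gamma_yxy = -0.100291, Gamma_yyy = 0.000000; k4 = (-0.982542, -1.506843, 0.030993, -0.012855)
  Y <- Y + (h/6)(k1 + 2k2 + 2k3 + k4): x = -1.3961, y = -1.1015, dx/dtau = -0.9826, dy/dtau = -1.5068
step 3:
  k1: at (x, y) = (-1.396128, -1.101491), (dx/dtau, dy/dtau) = (-0.982573, -1.506825); Gamma_xxx = -0.773825, Gamma_xxy = 0.241820, Gamma_xyy = 0.000000, Gamma_yxx = 0.320951, Gamma_yxy = -0.100297, Gamma_yyy = 0.000000; k1 = (-0.982573, -1.506825, 0.031027, -0.012869)
  k2: at (x, y) = (-1.494385, -1.252174), (dx/dtau, dy/dtau) = (-0.979470, -1.508112); Gamma_xxx = -0.736678, Gamma_xxy = 0.230212, Gamma_xyy = 0.000000, Gamma_yxx = 0.311877, Gamma_yxy = -0.097461, Gamma_yyy = 0.000000; k2 = (-0.979470, -1.508112, 0.026625, -0.011272)
  k3: at (x, y) = (-1.494075, -1.252302), (dx/dtau, dy/dtau) = (-0.979910, -1.507953); Gamma_xxx = -0.736869, Gamma_xxy = 0.230272, Gamma_xyy = 0.000000, Gamma_yxx = 0.311992, Gamma_yxy = -0.097497, Gamma_yyy = 0.000000; k3 = (-0.979910, -1.507953, 0.027034, -0.011446)
  k4: at (x, y) = (-1.592110, -1.403082), (dx/dtau, dy/dtau) = (-0.977166, -1.509115); Gamma_xxx = -0.703040, Gamma_xxy = 0.219700, Gamma_xyy = 0.000000, Gamma_yxx = 0.303201, Gamma_yxy = -0.094750, Gamma_yyy = 0.000000; k4 = (-0.977166, -1.509115, 0.023336, -0.010064)
  Y <- Y + (h/6)(k1 + 2k2 + 2k3 + k4): x = -1.5921, y = -1.4031, dx/dtau = -0.9772, dy/dtau = -1.5091

Answer: x = -1.5921, y = -1.4031, dx/dtau = -0.9772, dy/dtau = -1.5091
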